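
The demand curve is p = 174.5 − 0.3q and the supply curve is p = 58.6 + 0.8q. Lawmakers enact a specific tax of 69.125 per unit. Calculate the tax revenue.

2939.38

Competitive equilibrium: 174.5 − 0.3q = 58.6 + 0.8q → q* = 105.3636, p* = 142.8909.
With the tax, the buyer price exceeds the seller price by 69.125: (174.5 − 0.3q) − (58.6 + 0.8q) = 69.125 → q' = 42.5227.
Tax revenue = 69.125 × 42.5227 = 2939.38.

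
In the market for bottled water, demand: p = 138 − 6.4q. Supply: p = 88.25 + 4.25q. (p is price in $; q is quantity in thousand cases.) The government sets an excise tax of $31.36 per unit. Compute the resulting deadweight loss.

Competitive equilibrium: 138 − 6.4q = 88.25 + 4.25q → q* = 4.6714, p* = 108.1033.
With the tax, the buyer price exceeds the seller price by 31.36: (138 − 6.4q) − (88.25 + 4.25q) = 31.36 → q' = 1.7268.
Δq = 4.6714 − 1.7268 = 2.9446; the wedge equals the tax, 31.36.
DWL = ½ × 2.9446 × 31.36 = $46.17 thousand.

$46.17 thousand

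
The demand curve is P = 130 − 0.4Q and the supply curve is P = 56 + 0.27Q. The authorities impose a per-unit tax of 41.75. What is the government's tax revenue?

Competitive equilibrium: 130 − 0.4Q = 56 + 0.27Q → Q* = 110.4478, P* = 85.8209.
With the tax, the buyer price exceeds the seller price by 41.75: (130 − 0.4Q) − (56 + 0.27Q) = 41.75 → Q' = 48.1343.
Tax revenue = 41.75 × 48.1343 = 2009.61.

2009.61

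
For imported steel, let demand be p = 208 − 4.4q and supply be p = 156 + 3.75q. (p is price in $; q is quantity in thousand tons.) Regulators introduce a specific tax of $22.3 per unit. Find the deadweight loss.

Competitive equilibrium: 208 − 4.4q = 156 + 3.75q → q* = 6.3804, p* = 179.9264.
With the tax, the buyer price exceeds the seller price by 22.3: (208 − 4.4q) − (156 + 3.75q) = 22.3 → q' = 3.6442.
Δq = 6.3804 − 3.6442 = 2.7362; the wedge equals the tax, 22.3.
Deadweight loss = ½ × 2.7362 × 22.3 = $30.51 thousand.

$30.51 thousand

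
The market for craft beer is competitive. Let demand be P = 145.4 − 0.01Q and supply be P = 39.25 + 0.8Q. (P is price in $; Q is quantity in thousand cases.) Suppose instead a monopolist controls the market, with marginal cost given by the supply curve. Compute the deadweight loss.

Competitive equilibrium: 145.4 − 0.01Q = 39.25 + 0.8Q → Q* = 131.0494, P* = 144.0895.
Marginal revenue: MR = 145.4 − 0.02Q. Set MR = MC: 145.4 − 0.02Q = 39.25 + 0.8Q → Q_m = 129.4512.
Price P_m = 145.4 − 0.01·129.4512 = 144.1055; MC(Q_m) = 39.25 + 0.8·129.4512 = 142.811.
Competitive Q* = 131.0494, so ΔQ = 1.5982; wedge = 144.1055 − 142.811 = 1.2945.
The triangle = ½ × 1.5982 × 1.2945 = $1.03 thousand.

$1.03 thousand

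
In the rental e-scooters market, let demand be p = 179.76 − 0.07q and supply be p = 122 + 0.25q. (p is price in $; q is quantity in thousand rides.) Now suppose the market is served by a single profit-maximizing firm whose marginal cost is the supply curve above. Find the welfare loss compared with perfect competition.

Competitive equilibrium: 179.76 − 0.07q = 122 + 0.25q → q* = 180.5, p* = 167.125.
Marginal revenue: MR = 179.76 − 0.14q. Set MR = MC: 179.76 − 0.14q = 122 + 0.25q → q_m = 148.10256.
Price p_m = 179.76 − 0.07·148.10256 = 169.39282; MC(q_m) = 122 + 0.25·148.10256 = 159.02564.
Competitive q* = 180.5, so Δq = 32.39744; wedge = 169.39282 − 159.02564 = 10.36718.
Welfare loss = ½ × 32.39744 × 10.36718 = $167.94 thousand.

$167.94 thousand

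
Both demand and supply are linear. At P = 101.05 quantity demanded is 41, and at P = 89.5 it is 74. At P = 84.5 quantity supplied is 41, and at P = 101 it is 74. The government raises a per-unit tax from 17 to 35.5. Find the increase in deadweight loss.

Demand slope = (89.5 − 101.05)/(74 − 41) = −0.35, so P = 115.4 − 0.35Q.
Supply slope = (101 − 84.5)/(74 − 41) = 0.5, so P = 64 + 0.5Q.
Competitive equilibrium: 115.4 − 0.35Q = 64 + 0.5Q → Q* = 60.4706, P* = 94.2353.
For a per-unit tax t: ΔQ = t/0.85, so DWL = ½·t·(t/0.85) = t²/1.7.
At t = 17: DWL = 170. At t = 35.5: DWL = 741.324.
Increase = 741.324 − 170 = 571.32.

571.32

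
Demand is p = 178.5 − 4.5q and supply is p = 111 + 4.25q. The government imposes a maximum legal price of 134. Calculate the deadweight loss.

Competitive equilibrium: 178.5 − 4.5q = 111 + 4.25q → q* = 7.7143, p* = 143.7857.
At the ceiling p = 134, quantity supplied = (134 − 111)/4.25 = 5.4118.
Willingness to pay at q' = 5.4118: 178.5 − 4.5·5.4118 = 154.1469.
Δq = 7.7143 − 5.4118 = 2.3025; wedge = 154.1469 − 134 = 20.1469.
DWL = ½ × 2.3025 × 20.1469 = 23.19.

23.19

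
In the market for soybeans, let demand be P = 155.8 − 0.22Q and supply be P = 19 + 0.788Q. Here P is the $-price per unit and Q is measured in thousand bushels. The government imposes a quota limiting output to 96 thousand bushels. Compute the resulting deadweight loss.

$794.92 thousand

Competitive equilibrium: 155.8 − 0.22Q = 19 + 0.788Q → Q* = 135.7143, P* = 125.9429.
At Q = 96: demand price = 155.8 − 0.22·96 = 134.68; supply price = 19 + 0.788·96 = 94.648.
ΔQ = 135.7143 − 96 = 39.7143; wedge = 134.68 − 94.648 = 40.032.
Welfare loss = ½ × 39.7143 × 40.032 = $794.92 thousand.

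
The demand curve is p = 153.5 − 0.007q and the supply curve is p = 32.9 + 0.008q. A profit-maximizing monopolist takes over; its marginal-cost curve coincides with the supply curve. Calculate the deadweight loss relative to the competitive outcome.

Competitive equilibrium: 153.5 − 0.007q = 32.9 + 0.008q → q* = 8040, p* = 97.22.
Marginal revenue: MR = 153.5 − 0.014q. Set MR = MC: 153.5 − 0.014q = 32.9 + 0.008q → q_m = 5481.818182.
Price p_m = 153.5 − 0.007·5481.818182 = 115.127273; MC(q_m) = 32.9 + 0.008·5481.818182 = 76.754545.
Competitive q* = 8040, so Δq = 2558.181818; wedge = 115.127273 − 76.754545 = 38.372728.
Welfare loss = ½ × 2558.181818 × 38.372728 = 49082.21.

49082.21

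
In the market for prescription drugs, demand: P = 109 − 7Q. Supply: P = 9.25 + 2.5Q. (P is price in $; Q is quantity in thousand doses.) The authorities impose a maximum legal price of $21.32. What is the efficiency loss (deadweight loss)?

Competitive equilibrium: 109 − 7Q = 9.25 + 2.5Q → Q* = 10.5, P* = 35.5.
At the ceiling P = 21.32, quantity supplied = (21.32 − 9.25)/2.5 = 4.828.
Willingness to pay at Q' = 4.828: 109 − 7·4.828 = 75.204.
ΔQ = 10.5 − 4.828 = 5.672; wedge = 75.204 − 21.32 = 53.884.
Deadweight loss = ½ × 5.672 × 53.884 = $152.82 thousand.

$152.82 thousand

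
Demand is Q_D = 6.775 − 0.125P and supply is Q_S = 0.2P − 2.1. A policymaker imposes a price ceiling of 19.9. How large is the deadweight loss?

14.27

In inverse form: demand P = 54.2 − 8Q, supply P = 10.5 + 5Q.
Competitive equilibrium: 54.2 − 8Q = 10.5 + 5Q → Q* = 3.3615, P* = 27.3077.
At the ceiling P = 19.9, quantity supplied = (19.9 − 10.5)/5 = 1.88.
Willingness to pay at Q' = 1.88: 54.2 − 8·1.88 = 39.16.
ΔQ = 3.3615 − 1.88 = 1.4815; wedge = 39.16 − 19.9 = 19.26.
Welfare loss = ½ × 1.4815 × 19.26 = 14.27.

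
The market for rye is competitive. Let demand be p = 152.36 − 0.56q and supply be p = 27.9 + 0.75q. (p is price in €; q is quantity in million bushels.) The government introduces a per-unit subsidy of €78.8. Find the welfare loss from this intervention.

Competitive equilibrium: 152.36 − 0.56q = 27.9 + 0.75q → q* = 95.0076, p* = 99.1557.
The subsidy lowers effective supply by 78.8: p = 0.75q − 50.9.
New quantity: 152.36 − 0.56q = 0.75q − 50.9 → q' = 155.1603.
Overproduction Δq = 155.1603 − 95.0076 = 60.1527; wedge = subsidy = 78.8.
DWL = ½ × 60.1527 × 78.8 = €2370.02 million.

€2370.02 million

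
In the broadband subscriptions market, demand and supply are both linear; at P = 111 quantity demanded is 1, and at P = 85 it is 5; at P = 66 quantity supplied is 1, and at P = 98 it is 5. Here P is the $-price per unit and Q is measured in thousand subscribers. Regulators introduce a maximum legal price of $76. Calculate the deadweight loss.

$24.91 thousand

Demand slope = (85 − 111)/(5 − 1) = −6.5, so P = 117.5 − 6.5Q.
Supply slope = (98 − 66)/(5 − 1) = 8, so P = 58 + 8Q.
Competitive equilibrium: 117.5 − 6.5Q = 58 + 8Q → Q* = 4.1034, P* = 90.8276.
At the ceiling P = 76, quantity supplied = (76 − 58)/8 = 2.25.
Willingness to pay at Q' = 2.25: 117.5 − 6.5·2.25 = 102.875.
ΔQ = 4.1034 − 2.25 = 1.8534; wedge = 102.875 − 76 = 26.875.
DWL = ½ × 1.8534 × 26.875 = $24.91 thousand.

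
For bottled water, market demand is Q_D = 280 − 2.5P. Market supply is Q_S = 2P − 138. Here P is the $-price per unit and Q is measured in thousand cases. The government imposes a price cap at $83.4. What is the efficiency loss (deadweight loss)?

In inverse form: demand P = 112 − 0.4Q, supply P = 69 + 0.5Q.
Competitive equilibrium: 112 − 0.4Q = 69 + 0.5Q → Q* = 47.7778, P* = 92.8889.
At the ceiling P = 83.4, quantity supplied = (83.4 − 69)/0.5 = 28.8.
Willingness to pay at Q' = 28.8: 112 − 0.4·28.8 = 100.48.
ΔQ = 47.7778 − 28.8 = 18.9778; wedge = 100.48 − 83.4 = 17.08.
The triangle = ½ × 18.9778 × 17.08 = $162.07 thousand.

$162.07 thousand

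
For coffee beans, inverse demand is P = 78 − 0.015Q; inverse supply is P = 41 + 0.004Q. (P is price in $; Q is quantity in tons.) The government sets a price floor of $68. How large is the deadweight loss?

$15581.87

Competitive equilibrium: 78 − 0.015Q = 41 + 0.004Q → Q* = 1947.36842, P* = 48.78947.
At the floor P = 68, quantity demanded = (78 − 68)/0.015 = 666.66667.
Sellers' marginal cost at Q' = 666.66667: 41 + 0.004·666.66667 = 43.66667.
ΔQ = 1947.36842 − 666.66667 = 1280.70175; wedge = 68 − 43.66667 = 24.33333.
The triangle = ½ × 1280.70175 × 24.33333 = $15581.87.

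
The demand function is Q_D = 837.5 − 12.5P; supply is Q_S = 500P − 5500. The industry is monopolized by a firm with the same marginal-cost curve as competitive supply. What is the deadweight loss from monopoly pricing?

In inverse form: demand P = 67 − 0.08Q, supply P = 11 + 0.002Q.
Competitive equilibrium: 67 − 0.08Q = 11 + 0.002Q → Q* = 682.9268, P* = 12.3659.
Marginal revenue: MR = 67 − 0.16Q. Set MR = MC: 67 − 0.16Q = 11 + 0.002Q → Q_m = 345.679.
Price P_m = 67 − 0.08·345.679 = 39.3457; MC(Q_m) = 11 + 0.002·345.679 = 11.6914.
Competitive Q* = 682.9268, so ΔQ = 337.2478; wedge = 39.3457 − 11.6914 = 27.6543.
Deadweight loss = ½ × 337.2478 × 27.6543 = 4663.18.

4663.18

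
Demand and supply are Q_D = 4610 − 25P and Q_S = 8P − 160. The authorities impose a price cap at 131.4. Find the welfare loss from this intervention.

912.40

In inverse form: demand P = 184.4 − 0.04Q, supply P = 20 + 0.125Q.
Competitive equilibrium: 184.4 − 0.04Q = 20 + 0.125Q → Q* = 996.3636, P* = 144.5455.
At the ceiling P = 131.4, quantity supplied = (131.4 − 20)/0.125 = 891.2.
Willingness to pay at Q' = 891.2: 184.4 − 0.04·891.2 = 148.752.
ΔQ = 996.3636 − 891.2 = 105.1636; wedge = 148.752 − 131.4 = 17.352.
DWL = ½ × 105.1636 × 17.352 = 912.40.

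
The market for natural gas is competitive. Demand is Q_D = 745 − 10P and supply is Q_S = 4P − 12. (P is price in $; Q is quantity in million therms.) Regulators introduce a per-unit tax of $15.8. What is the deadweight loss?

$356.63 million

In inverse form: demand P = 74.5 − 0.1Q, supply P = 3 + 0.25Q.
Competitive equilibrium: 74.5 − 0.1Q = 3 + 0.25Q → Q* = 204.2857, P* = 54.0714.
With the tax, the buyer price exceeds the seller price by 15.8: (74.5 − 0.1Q) − (3 + 0.25Q) = 15.8 → Q' = 159.1429.
ΔQ = 204.2857 − 159.1429 = 45.1428; the wedge equals the tax, 15.8.
Deadweight loss = ½ × 45.1428 × 15.8 = $356.63 million.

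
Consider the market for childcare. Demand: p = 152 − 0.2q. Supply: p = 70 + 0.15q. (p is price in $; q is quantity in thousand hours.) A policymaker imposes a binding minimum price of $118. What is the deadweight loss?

Competitive equilibrium: 152 − 0.2q = 70 + 0.15q → q* = 234.2857, p* = 105.1429.
At the floor p = 118, quantity demanded = (152 − 118)/0.2 = 170.
Sellers' marginal cost at q' = 170: 70 + 0.15·170 = 95.5.
Δq = 234.2857 − 170 = 64.2857; wedge = 118 − 95.5 = 22.5.
DWL = ½ × 64.2857 × 22.5 = $723.21 thousand.

$723.21 thousand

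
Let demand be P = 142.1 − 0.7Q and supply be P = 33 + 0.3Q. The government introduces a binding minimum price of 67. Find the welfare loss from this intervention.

Competitive equilibrium: 142.1 − 0.7Q = 33 + 0.3Q → Q* = 109.1, P* = 65.73.
At the floor P = 67, quantity demanded = (142.1 − 67)/0.7 = 107.2857.
Sellers' marginal cost at Q' = 107.2857: 33 + 0.3·107.2857 = 65.1857.
ΔQ = 109.1 − 107.2857 = 1.8143; wedge = 67 − 65.1857 = 1.8143.
The triangle = ½ × 1.8143 × 1.8143 = 1.65.

1.65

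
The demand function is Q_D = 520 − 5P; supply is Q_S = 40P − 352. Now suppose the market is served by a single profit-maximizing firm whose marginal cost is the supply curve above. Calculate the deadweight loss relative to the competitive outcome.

In inverse form: demand P = 104 − 0.2Q, supply P = 8.8 + 0.025Q.
Competitive equilibrium: 104 − 0.2Q = 8.8 + 0.025Q → Q* = 423.1111, P* = 19.3778.
Marginal revenue: MR = 104 − 0.4Q. Set MR = MC: 104 − 0.4Q = 8.8 + 0.025Q → Q_m = 224.
Price P_m = 104 − 0.2·224 = 59.2; MC(Q_m) = 8.8 + 0.025·224 = 14.4.
Competitive Q* = 423.1111, so ΔQ = 199.1111; wedge = 59.2 − 14.4 = 44.8.
Welfare loss = ½ × 199.1111 × 44.8 = 4460.09.

4460.09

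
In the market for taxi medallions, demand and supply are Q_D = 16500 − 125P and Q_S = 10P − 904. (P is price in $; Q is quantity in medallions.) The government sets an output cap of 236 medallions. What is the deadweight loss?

In inverse form: demand P = 132 − 0.008Q, supply P = 90.4 + 0.1Q.
Competitive equilibrium: 132 − 0.008Q = 90.4 + 0.1Q → Q* = 385.1852, P* = 128.9185.
At Q = 236: demand price = 132 − 0.008·236 = 130.112; supply price = 90.4 + 0.1·236 = 114.
ΔQ = 385.1852 − 236 = 149.1852; wedge = 130.112 − 114 = 16.112.
DWL = ½ × 149.1852 × 16.112 = $1201.84.

$1201.84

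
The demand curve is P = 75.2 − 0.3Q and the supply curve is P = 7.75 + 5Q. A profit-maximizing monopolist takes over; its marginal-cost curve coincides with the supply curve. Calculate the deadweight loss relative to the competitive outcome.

Competitive equilibrium: 75.2 − 0.3Q = 7.75 + 5Q → Q* = 12.7264, P* = 71.3821.
Marginal revenue: MR = 75.2 − 0.6Q. Set MR = MC: 75.2 − 0.6Q = 7.75 + 5Q → Q_m = 12.0446.
Price P_m = 75.2 − 0.3·12.0446 = 71.5866; MC(Q_m) = 7.75 + 5·12.0446 = 67.973.
Competitive Q* = 12.7264, so ΔQ = 0.6818; wedge = 71.5866 − 67.973 = 3.6136.
The triangle = ½ × 0.6818 × 3.6136 = 1.23.

1.23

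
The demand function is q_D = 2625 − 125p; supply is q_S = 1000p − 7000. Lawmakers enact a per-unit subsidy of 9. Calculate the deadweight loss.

4500

In inverse form: demand p = 21 − 0.008q, supply p = 7 + 0.001q.
Competitive equilibrium: 21 − 0.008q = 7 + 0.001q → q* = 1555.5556, p* = 8.5556.
The subsidy lowers effective supply by 9: p = 0.001q − 2.
New quantity: 21 − 0.008q = 0.001q − 2 → q' = 2555.5556.
Overproduction Δq = 2555.5556 − 1555.5556 = 1000; wedge = subsidy = 9.
Deadweight loss = ½ × 1000 × 9 = 4500.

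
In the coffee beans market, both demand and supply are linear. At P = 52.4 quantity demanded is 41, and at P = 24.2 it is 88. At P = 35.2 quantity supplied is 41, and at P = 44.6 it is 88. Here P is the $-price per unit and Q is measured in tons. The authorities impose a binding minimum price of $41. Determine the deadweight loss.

$2.50

Demand slope = (24.2 − 52.4)/(88 − 41) = −0.6, so P = 77 − 0.6Q.
Supply slope = (44.6 − 35.2)/(88 − 41) = 0.2, so P = 27 + 0.2Q.
Competitive equilibrium: 77 − 0.6Q = 27 + 0.2Q → Q* = 62.5, P* = 39.5.
At the floor P = 41, quantity demanded = (77 − 41)/0.6 = 60.
Sellers' marginal cost at Q' = 60: 27 + 0.2·60 = 39.
ΔQ = 62.5 − 60 = 2.5; wedge = 41 − 39 = 2.
Welfare loss = ½ × 2.5 × 2 = $2.50.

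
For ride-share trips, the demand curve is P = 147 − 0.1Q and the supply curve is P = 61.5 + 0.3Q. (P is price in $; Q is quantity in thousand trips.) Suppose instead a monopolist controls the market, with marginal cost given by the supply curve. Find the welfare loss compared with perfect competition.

$365.51 thousand

Competitive equilibrium: 147 − 0.1Q = 61.5 + 0.3Q → Q* = 213.75, P* = 125.625.
Marginal revenue: MR = 147 − 0.2Q. Set MR = MC: 147 − 0.2Q = 61.5 + 0.3Q → Q_m = 171.
Price P_m = 147 − 0.1·171 = 129.9; MC(Q_m) = 61.5 + 0.3·171 = 112.8.
Competitive Q* = 213.75, so ΔQ = 42.75; wedge = 129.9 − 112.8 = 17.1.
The triangle = ½ × 42.75 × 17.1 = $365.51 thousand.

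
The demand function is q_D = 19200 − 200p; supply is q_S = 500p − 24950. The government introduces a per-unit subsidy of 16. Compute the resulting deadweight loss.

18285.71

In inverse form: demand p = 96 − 0.005q, supply p = 49.9 + 0.002q.
Competitive equilibrium: 96 − 0.005q = 49.9 + 0.002q → q* = 6585.7143, p* = 63.0714.
The subsidy lowers effective supply by 16: p = 33.9 + 0.002q.
New quantity: 96 − 0.005q = 33.9 + 0.002q → q' = 8871.4286.
Overproduction Δq = 8871.4286 − 6585.7143 = 2285.7143; wedge = subsidy = 16.
DWL = ½ × 2285.7143 × 16 = 18285.71.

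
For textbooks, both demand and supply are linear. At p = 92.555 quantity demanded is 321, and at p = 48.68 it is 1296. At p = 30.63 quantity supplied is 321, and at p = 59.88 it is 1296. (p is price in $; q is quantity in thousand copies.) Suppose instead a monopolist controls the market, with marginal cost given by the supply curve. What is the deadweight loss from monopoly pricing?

$6933.75 thousand

Demand slope = (48.68 − 92.555)/(1296 − 321) = −0.045, so p = 107 − 0.045q.
Supply slope = (59.88 − 30.63)/(1296 − 321) = 0.03, so p = 21 + 0.03q.
Competitive equilibrium: 107 − 0.045q = 21 + 0.03q → q* = 1146.6667, p* = 55.4.
Marginal revenue: MR = 107 − 0.09q. Set MR = MC: 107 − 0.09q = 21 + 0.03q → q_m = 716.6667.
Price p_m = 107 − 0.045·716.6667 = 74.75; MC(q_m) = 21 + 0.03·716.6667 = 42.5.
Competitive q* = 1146.6667, so Δq = 430; wedge = 74.75 − 42.5 = 32.25.
DWL = ½ × 430 × 32.25 = $6933.75 thousand.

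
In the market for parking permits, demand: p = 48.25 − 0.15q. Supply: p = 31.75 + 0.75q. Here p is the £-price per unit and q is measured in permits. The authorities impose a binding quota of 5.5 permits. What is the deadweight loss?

£74.11

Competitive equilibrium: 48.25 − 0.15q = 31.75 + 0.75q → q* = 18.3333, p* = 45.5.
At q = 5.5: demand price = 48.25 − 0.15·5.5 = 47.425; supply price = 31.75 + 0.75·5.5 = 35.875.
Δq = 18.3333 − 5.5 = 12.8333; wedge = 47.425 − 35.875 = 11.55.
The triangle = ½ × 12.8333 × 11.55 = £74.11.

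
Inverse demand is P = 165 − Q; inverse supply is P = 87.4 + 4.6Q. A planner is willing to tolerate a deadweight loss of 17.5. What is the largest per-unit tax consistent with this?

Competitive equilibrium: 165 − Q = 87.4 + 4.6Q → Q* = 13.8571, P* = 151.1429.
A tax t gives ΔQ = t/5.6 and wedge t, so DWL = t²/11.2.
t²/11.2 = 17.5 → t² = 196 → t = 14.

14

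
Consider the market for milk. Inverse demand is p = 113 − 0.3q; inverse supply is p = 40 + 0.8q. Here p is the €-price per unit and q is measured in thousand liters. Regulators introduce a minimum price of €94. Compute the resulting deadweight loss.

Competitive equilibrium: 113 − 0.3q = 40 + 0.8q → q* = 66.3636, p* = 93.0909.
At the floor p = 94, quantity demanded = (113 − 94)/0.3 = 63.3333.
Sellers' marginal cost at q' = 63.3333: 40 + 0.8·63.3333 = 90.6666.
Δq = 66.3636 − 63.3333 = 3.0303; wedge = 94 − 90.6666 = 3.3334.
DWL = ½ × 3.0303 × 3.3334 = €5.05 thousand.

€5.05 thousand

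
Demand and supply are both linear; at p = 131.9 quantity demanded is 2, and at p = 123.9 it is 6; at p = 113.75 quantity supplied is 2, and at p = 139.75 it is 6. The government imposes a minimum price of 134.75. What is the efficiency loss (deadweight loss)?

53.87

Demand slope = (123.9 − 131.9)/(6 − 2) = −2, so p = 135.9 − 2q.
Supply slope = (139.75 − 113.75)/(6 − 2) = 6.5, so p = 100.75 + 6.5q.
Competitive equilibrium: 135.9 − 2q = 100.75 + 6.5q → q* = 4.1353, p* = 127.6294.
At the floor p = 134.75, quantity demanded = (135.9 − 134.75)/2 = 0.575.
Sellers' marginal cost at q' = 0.575: 100.75 + 6.5·0.575 = 104.4875.
Δq = 4.1353 − 0.575 = 3.5603; wedge = 134.75 − 104.4875 = 30.2625.
The triangle = ½ × 3.5603 × 30.2625 = 53.87.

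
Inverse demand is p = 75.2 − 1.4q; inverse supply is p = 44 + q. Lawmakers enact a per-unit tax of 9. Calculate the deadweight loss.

16.875

Competitive equilibrium: 75.2 − 1.4q = 44 + q → q* = 13, p* = 57.
With the tax, the buyer price exceeds the seller price by 9: (75.2 − 1.4q) − (44 + q) = 9 → q' = 9.25.
Δq = 13 − 9.25 = 3.75; the wedge equals the tax, 9.
DWL = ½ × 3.75 × 9 = 16.875.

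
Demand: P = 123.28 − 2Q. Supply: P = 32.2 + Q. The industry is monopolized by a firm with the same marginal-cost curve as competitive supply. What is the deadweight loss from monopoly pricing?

Competitive equilibrium: 123.28 − 2Q = 32.2 + Q → Q* = 30.36, P* = 62.56.
Marginal revenue: MR = 123.28 − 4Q. Set MR = MC: 123.28 − 4Q = 32.2 + Q → Q_m = 18.216.
Price P_m = 123.28 − 2·18.216 = 86.848; MC(Q_m) = 32.2 + 1·18.216 = 50.416.
Competitive Q* = 30.36, so ΔQ = 12.144; wedge = 86.848 − 50.416 = 36.432.
Welfare loss = ½ × 12.144 × 36.432 = 221.22.

221.22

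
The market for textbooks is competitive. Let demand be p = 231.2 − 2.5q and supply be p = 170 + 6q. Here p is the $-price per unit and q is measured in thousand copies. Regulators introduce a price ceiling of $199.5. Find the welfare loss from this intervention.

$22.16 thousand

Competitive equilibrium: 231.2 − 2.5q = 170 + 6q → q* = 7.2, p* = 213.2.
At the ceiling p = 199.5, quantity supplied = (199.5 − 170)/6 = 4.9167.
Willingness to pay at q' = 4.9167: 231.2 − 2.5·4.9167 = 218.9083.
Δq = 7.2 − 4.9167 = 2.2833; wedge = 218.9083 − 199.5 = 19.4083.
Deadweight loss = ½ × 2.2833 × 19.4083 = $22.16 thousand.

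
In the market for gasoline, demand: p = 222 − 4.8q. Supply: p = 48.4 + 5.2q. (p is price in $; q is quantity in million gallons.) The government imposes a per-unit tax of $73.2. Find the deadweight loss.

Competitive equilibrium: 222 − 4.8q = 48.4 + 5.2q → q* = 17.36, p* = 138.672.
With the tax, the buyer price exceeds the seller price by 73.2: (222 − 4.8q) − (48.4 + 5.2q) = 73.2 → q' = 10.04.
Δq = 17.36 − 10.04 = 7.32; the wedge equals the tax, 73.2.
DWL = ½ × 7.32 × 73.2 = $267.912 million.

$267.912 million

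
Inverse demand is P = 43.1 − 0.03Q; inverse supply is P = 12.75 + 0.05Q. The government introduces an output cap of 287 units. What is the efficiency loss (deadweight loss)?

341.33

Competitive equilibrium: 43.1 − 0.03Q = 12.75 + 0.05Q → Q* = 379.375, P* = 31.7188.
At Q = 287: demand price = 43.1 − 0.03·287 = 34.49; supply price = 12.75 + 0.05·287 = 27.1.
ΔQ = 379.375 − 287 = 92.375; wedge = 34.49 − 27.1 = 7.39.
Welfare loss = ½ × 92.375 × 7.39 = 341.33.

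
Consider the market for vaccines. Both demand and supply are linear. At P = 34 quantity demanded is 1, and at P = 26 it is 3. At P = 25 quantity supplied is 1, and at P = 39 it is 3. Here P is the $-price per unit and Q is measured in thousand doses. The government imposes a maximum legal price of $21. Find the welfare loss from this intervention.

$10.62 thousand

Demand slope = (26 − 34)/(3 − 1) = −4, so P = 38 − 4Q.
Supply slope = (39 − 25)/(3 − 1) = 7, so P = 18 + 7Q.
Competitive equilibrium: 38 − 4Q = 18 + 7Q → Q* = 1.8182, P* = 30.7273.
At the ceiling P = 21, quantity supplied = (21 − 18)/7 = 0.4286.
Willingness to pay at Q' = 0.4286: 38 − 4·0.4286 = 36.2856.
ΔQ = 1.8182 − 0.4286 = 1.3896; wedge = 36.2856 − 21 = 15.2856.
Welfare loss = ½ × 1.3896 × 15.2856 = $10.62 thousand.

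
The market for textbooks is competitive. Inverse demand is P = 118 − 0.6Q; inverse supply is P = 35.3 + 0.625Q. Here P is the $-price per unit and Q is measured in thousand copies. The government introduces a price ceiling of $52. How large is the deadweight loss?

$1019.10 thousand

Competitive equilibrium: 118 − 0.6Q = 35.3 + 0.625Q → Q* = 67.5102, P* = 77.4939.
At the ceiling P = 52, quantity supplied = (52 − 35.3)/0.625 = 26.72.
Willingness to pay at Q' = 26.72: 118 − 0.6·26.72 = 101.968.
ΔQ = 67.5102 − 26.72 = 40.7902; wedge = 101.968 − 52 = 49.968.
Welfare loss = ½ × 40.7902 × 49.968 = $1019.10 thousand.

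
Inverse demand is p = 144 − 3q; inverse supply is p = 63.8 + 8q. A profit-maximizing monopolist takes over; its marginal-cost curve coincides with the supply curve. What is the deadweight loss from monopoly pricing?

13.42

Competitive equilibrium: 144 − 3q = 63.8 + 8q → q* = 7.2909, p* = 122.1273.
Marginal revenue: MR = 144 − 6q. Set MR = MC: 144 − 6q = 63.8 + 8q → q_m = 5.7286.
Price p_m = 144 − 3·5.7286 = 126.8142; MC(q_m) = 63.8 + 8·5.7286 = 109.6288.
Competitive q* = 7.2909, so Δq = 1.5623; wedge = 126.8142 − 109.6288 = 17.1854.
The triangle = ½ × 1.5623 × 17.1854 = 13.42.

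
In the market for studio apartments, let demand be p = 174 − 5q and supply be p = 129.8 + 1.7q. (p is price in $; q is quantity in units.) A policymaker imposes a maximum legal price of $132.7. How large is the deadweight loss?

Competitive equilibrium: 174 − 5q = 129.8 + 1.7q → q* = 6.597, p* = 141.0149.
At the ceiling p = 132.7, quantity supplied = (132.7 − 129.8)/1.7 = 1.7059.
Willingness to pay at q' = 1.7059: 174 − 5·1.7059 = 165.4705.
Δq = 6.597 − 1.7059 = 4.8911; wedge = 165.4705 − 132.7 = 32.7705.
DWL = ½ × 4.8911 × 32.7705 = $80.14.

$80.14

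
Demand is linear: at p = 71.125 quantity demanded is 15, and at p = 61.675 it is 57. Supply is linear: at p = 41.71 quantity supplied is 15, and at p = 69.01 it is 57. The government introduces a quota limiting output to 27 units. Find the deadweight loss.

204.44

Demand slope = (61.675 − 71.125)/(57 − 15) = −0.225, so p = 74.5 − 0.225q.
Supply slope = (69.01 − 41.71)/(57 − 15) = 0.65, so p = 31.96 + 0.65q.
Competitive equilibrium: 74.5 − 0.225q = 31.96 + 0.65q → q* = 48.6171, p* = 63.5611.
At q = 27: demand price = 74.5 − 0.225·27 = 68.425; supply price = 31.96 + 0.65·27 = 49.51.
Δq = 48.6171 − 27 = 21.6171; wedge = 68.425 − 49.51 = 18.915.
DWL = ½ × 21.6171 × 18.915 = 204.44.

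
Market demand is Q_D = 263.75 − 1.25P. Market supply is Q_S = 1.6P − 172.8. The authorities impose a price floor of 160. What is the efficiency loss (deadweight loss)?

In inverse form: demand P = 211 − 0.8Q, supply P = 108 + 0.625Q.
Competitive equilibrium: 211 − 0.8Q = 108 + 0.625Q → Q* = 72.2807, P* = 153.1754.
At the floor P = 160, quantity demanded = (211 − 160)/0.8 = 63.75.
Sellers' marginal cost at Q' = 63.75: 108 + 0.625·63.75 = 147.8438.
ΔQ = 72.2807 − 63.75 = 8.5307; wedge = 160 − 147.8438 = 12.1562.
DWL = ½ × 8.5307 × 12.1562 = 51.85.

51.85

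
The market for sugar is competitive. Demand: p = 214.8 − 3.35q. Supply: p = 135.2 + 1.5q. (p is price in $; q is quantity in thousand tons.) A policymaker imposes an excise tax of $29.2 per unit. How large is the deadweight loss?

$87.90 thousand

Competitive equilibrium: 214.8 − 3.35q = 135.2 + 1.5q → q* = 16.4124, p* = 159.8186.
With the tax, the buyer price exceeds the seller price by 29.2: (214.8 − 3.35q) − (135.2 + 1.5q) = 29.2 → q' = 10.3918.
Δq = 16.4124 − 10.3918 = 6.0206; the wedge equals the tax, 29.2.
Welfare loss = ½ × 6.0206 × 29.2 = $87.90 thousand.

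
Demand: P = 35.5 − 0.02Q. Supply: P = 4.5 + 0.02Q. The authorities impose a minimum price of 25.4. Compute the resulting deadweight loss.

1458

Competitive equilibrium: 35.5 − 0.02Q = 4.5 + 0.02Q → Q* = 775, P* = 20.
At the floor P = 25.4, quantity demanded = (35.5 − 25.4)/0.02 = 505.
Sellers' marginal cost at Q' = 505: 4.5 + 0.02·505 = 14.6.
ΔQ = 775 − 505 = 270; wedge = 25.4 − 14.6 = 10.8.
Deadweight loss = ½ × 270 × 10.8 = 1458.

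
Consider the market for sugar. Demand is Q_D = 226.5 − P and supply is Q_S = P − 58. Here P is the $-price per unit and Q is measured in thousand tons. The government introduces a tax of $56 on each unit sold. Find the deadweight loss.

$784 thousand

In inverse form: demand P = 226.5 − Q, supply P = 58 + Q.
Competitive equilibrium: 226.5 − Q = 58 + Q → Q* = 84.25, P* = 142.25.
With the tax, the buyer price exceeds the seller price by 56: (226.5 − Q) − (58 + Q) = 56 → Q' = 56.25.
ΔQ = 84.25 − 56.25 = 28; the wedge equals the tax, 56.
Welfare loss = ½ × 28 × 56 = $784 thousand.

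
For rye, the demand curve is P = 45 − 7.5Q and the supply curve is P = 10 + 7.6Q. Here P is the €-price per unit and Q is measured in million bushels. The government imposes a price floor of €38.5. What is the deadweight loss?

Competitive equilibrium: 45 − 7.5Q = 10 + 7.6Q → Q* = 2.3179, P* = 27.6159.
At the floor P = 38.5, quantity demanded = (45 − 38.5)/7.5 = 0.8667.
Sellers' marginal cost at Q' = 0.8667: 10 + 7.6·0.8667 = 16.5869.
ΔQ = 2.3179 − 0.8667 = 1.4512; wedge = 38.5 − 16.5869 = 21.9131.
Welfare loss = ½ × 1.4512 × 21.9131 = €15.90 million.

€15.90 million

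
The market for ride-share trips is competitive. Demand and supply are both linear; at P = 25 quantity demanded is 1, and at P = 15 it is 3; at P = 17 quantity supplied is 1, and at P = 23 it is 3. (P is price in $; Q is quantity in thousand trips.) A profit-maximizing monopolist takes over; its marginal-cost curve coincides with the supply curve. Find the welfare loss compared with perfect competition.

$2.37 thousand

Demand slope = (15 − 25)/(3 − 1) = −5, so P = 30 − 5Q.
Supply slope = (23 − 17)/(3 − 1) = 3, so P = 14 + 3Q.
Competitive equilibrium: 30 − 5Q = 14 + 3Q → Q* = 2, P* = 20.
Marginal revenue: MR = 30 − 10Q. Set MR = MC: 30 − 10Q = 14 + 3Q → Q_m = 1.2308.
Price P_m = 30 − 5·1.2308 = 23.846; MC(Q_m) = 14 + 3·1.2308 = 17.6924.
Competitive Q* = 2, so ΔQ = 0.7692; wedge = 23.846 − 17.6924 = 6.1536.
The triangle = ½ × 0.7692 × 6.1536 = $2.37 thousand.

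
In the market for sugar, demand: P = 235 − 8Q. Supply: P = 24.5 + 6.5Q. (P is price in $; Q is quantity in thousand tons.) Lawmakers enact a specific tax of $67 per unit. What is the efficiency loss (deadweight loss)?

$154.79 thousand

Competitive equilibrium: 235 − 8Q = 24.5 + 6.5Q → Q* = 14.5172, P* = 118.8621.
With the tax, the buyer price exceeds the seller price by 67: (235 − 8Q) − (24.5 + 6.5Q) = 67 → Q' = 9.8966.
ΔQ = 14.5172 − 9.8966 = 4.6206; the wedge equals the tax, 67.
Deadweight loss = ½ × 4.6206 × 67 = $154.79 thousand.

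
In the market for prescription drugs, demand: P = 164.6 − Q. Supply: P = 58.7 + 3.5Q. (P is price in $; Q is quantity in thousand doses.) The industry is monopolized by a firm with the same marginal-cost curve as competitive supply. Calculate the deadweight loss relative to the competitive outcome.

$41.19 thousand

Competitive equilibrium: 164.6 − Q = 58.7 + 3.5Q → Q* = 23.5333, P* = 141.0667.
Marginal revenue: MR = 164.6 − 2Q. Set MR = MC: 164.6 − 2Q = 58.7 + 3.5Q → Q_m = 19.2545.
Price P_m = 164.6 − 1·19.2545 = 145.3455; MC(Q_m) = 58.7 + 3.5·19.2545 = 126.0908.
Competitive Q* = 23.5333, so ΔQ = 4.2788; wedge = 145.3455 − 126.0908 = 19.2547.
DWL = ½ × 4.2788 × 19.2547 = $41.19 thousand.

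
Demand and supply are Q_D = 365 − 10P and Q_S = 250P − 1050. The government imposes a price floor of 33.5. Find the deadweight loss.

In inverse form: demand P = 36.5 − 0.1Q, supply P = 4.2 + 0.004Q.
Competitive equilibrium: 36.5 − 0.1Q = 4.2 + 0.004Q → Q* = 310.5769, P* = 5.4423.
At the floor P = 33.5, quantity demanded = (36.5 − 33.5)/0.1 = 30.
Sellers' marginal cost at Q' = 30: 4.2 + 0.004·30 = 4.32.
ΔQ = 310.5769 − 30 = 280.5769; wedge = 33.5 − 4.32 = 29.18.
DWL = ½ × 280.5769 × 29.18 = 4093.62.

4093.62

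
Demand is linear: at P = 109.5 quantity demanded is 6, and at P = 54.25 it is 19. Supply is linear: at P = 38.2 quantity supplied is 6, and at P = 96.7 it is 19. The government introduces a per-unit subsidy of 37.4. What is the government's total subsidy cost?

Demand slope = (54.25 − 109.5)/(19 − 6) = −4.25, so P = 135 − 4.25Q.
Supply slope = (96.7 − 38.2)/(19 − 6) = 4.5, so P = 11.2 + 4.5Q.
Competitive equilibrium: 135 − 4.25Q = 11.2 + 4.5Q → Q* = 14.14857, P* = 74.86857.
The subsidy lowers effective supply by 37.4: P = 4.5Q − 26.2.
New quantity: 135 − 4.25Q = 4.5Q − 26.2 → Q' = 18.42286.
Total subsidy cost = 37.4 × 18.42286 = 689.01.

689.01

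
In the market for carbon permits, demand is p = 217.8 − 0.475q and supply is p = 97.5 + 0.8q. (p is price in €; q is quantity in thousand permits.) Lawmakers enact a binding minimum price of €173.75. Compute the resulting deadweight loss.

€1.67 thousand

Competitive equilibrium: 217.8 − 0.475q = 97.5 + 0.8q → q* = 94.3529, p* = 172.9824.
At the floor p = 173.75, quantity demanded = (217.8 − 173.75)/0.475 = 92.7368.
Sellers' marginal cost at q' = 92.7368: 97.5 + 0.8·92.7368 = 171.6894.
Δq = 94.3529 − 92.7368 = 1.6161; wedge = 173.75 − 171.6894 = 2.0606.
DWL = ½ × 1.6161 × 2.0606 = €1.67 thousand.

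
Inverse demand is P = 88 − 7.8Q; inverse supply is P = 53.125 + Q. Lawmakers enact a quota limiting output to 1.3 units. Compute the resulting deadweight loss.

Competitive equilibrium: 88 − 7.8Q = 53.125 + Q → Q* = 3.9631, P* = 57.0881.
At Q = 1.3: demand price = 88 − 7.8·1.3 = 77.86; supply price = 53.125 + 1·1.3 = 54.425.
ΔQ = 3.9631 − 1.3 = 2.6631; wedge = 77.86 − 54.425 = 23.435.
DWL = ½ × 2.6631 × 23.435 = 31.20.

31.20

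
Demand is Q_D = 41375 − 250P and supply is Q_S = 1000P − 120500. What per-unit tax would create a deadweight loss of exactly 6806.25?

8.25

In inverse form: demand P = 165.5 − 0.004Q, supply P = 120.5 + 0.001Q.
Competitive equilibrium: 165.5 − 0.004Q = 120.5 + 0.001Q → Q* = 9000, P* = 129.5.
A tax t gives ΔQ = t/0.005 and wedge t, so DWL = t²/0.01.
t²/0.01 = 6806.25 → t² = 68.0625 → t = 8.25.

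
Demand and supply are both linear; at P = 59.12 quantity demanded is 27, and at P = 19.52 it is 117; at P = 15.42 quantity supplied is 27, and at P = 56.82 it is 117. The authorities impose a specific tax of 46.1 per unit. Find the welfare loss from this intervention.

Demand slope = (19.52 − 59.12)/(117 − 27) = −0.44, so P = 71 − 0.44Q.
Supply slope = (56.82 − 15.42)/(117 − 27) = 0.46, so P = 3 + 0.46Q.
Competitive equilibrium: 71 − 0.44Q = 3 + 0.46Q → Q* = 75.5556, P* = 37.7556.
With the tax, the buyer price exceeds the seller price by 46.1: (71 − 0.44Q) − (3 + 0.46Q) = 46.1 → Q' = 24.3333.
ΔQ = 75.5556 − 24.3333 = 51.2223; the wedge equals the tax, 46.1.
Welfare loss = ½ × 51.2223 × 46.1 = 1180.67.

1180.67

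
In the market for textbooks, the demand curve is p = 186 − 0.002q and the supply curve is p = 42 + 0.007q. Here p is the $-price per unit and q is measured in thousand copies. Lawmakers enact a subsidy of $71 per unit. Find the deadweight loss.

$280055.56 thousand

Competitive equilibrium: 186 − 0.002q = 42 + 0.007q → q* = 16000, p* = 154.
The subsidy lowers effective supply by 71: p = 0.007q − 29.
New quantity: 186 − 0.002q = 0.007q − 29 → q' = 23888.8889.
Overproduction Δq = 23888.8889 − 16000 = 7888.8889; wedge = subsidy = 71.
DWL = ½ × 7888.8889 × 71 = $280055.56 thousand.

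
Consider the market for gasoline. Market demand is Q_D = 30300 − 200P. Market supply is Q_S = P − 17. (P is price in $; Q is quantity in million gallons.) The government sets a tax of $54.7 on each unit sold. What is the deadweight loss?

$1488.60 million

In inverse form: demand P = 151.5 − 0.005Q, supply P = 17 + Q.
Competitive equilibrium: 151.5 − 0.005Q = 17 + Q → Q* = 133.8308, P* = 150.8308.
With the tax, the buyer price exceeds the seller price by 54.7: (151.5 − 0.005Q) − (17 + Q) = 54.7 → Q' = 79.403.
ΔQ = 133.8308 − 79.403 = 54.4278; the wedge equals the tax, 54.7.
Welfare loss = ½ × 54.4278 × 54.7 = $1488.60 million.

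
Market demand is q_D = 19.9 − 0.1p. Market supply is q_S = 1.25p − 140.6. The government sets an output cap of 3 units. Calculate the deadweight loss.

In inverse form: demand p = 199 − 10q, supply p = 112.48 + 0.8q.
Competitive equilibrium: 199 − 10q = 112.48 + 0.8q → q* = 8.0111, p* = 118.8889.
At q = 3: demand price = 199 − 10·3 = 169; supply price = 112.48 + 0.8·3 = 114.88.
Δq = 8.0111 − 3 = 5.0111; wedge = 169 − 114.88 = 54.12.
Deadweight loss = ½ × 5.0111 × 54.12 = 135.60.

135.60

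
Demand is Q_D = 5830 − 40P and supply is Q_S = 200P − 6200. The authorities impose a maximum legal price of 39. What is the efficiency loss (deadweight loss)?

In inverse form: demand P = 145.75 − 0.025Q, supply P = 31 + 0.005Q.
Competitive equilibrium: 145.75 − 0.025Q = 31 + 0.005Q → Q* = 3825, P* = 50.125.
At the ceiling P = 39, quantity supplied = (39 − 31)/0.005 = 1600.
Willingness to pay at Q' = 1600: 145.75 − 0.025·1600 = 105.75.
ΔQ = 3825 − 1600 = 2225; wedge = 105.75 − 39 = 66.75.
DWL = ½ × 2225 × 66.75 = 74259.375.

74259.375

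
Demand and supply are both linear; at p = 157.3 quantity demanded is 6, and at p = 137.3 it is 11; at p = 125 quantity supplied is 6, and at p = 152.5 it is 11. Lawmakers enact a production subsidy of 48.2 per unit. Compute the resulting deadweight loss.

122.28

Demand slope = (137.3 − 157.3)/(11 − 6) = −4, so p = 181.3 − 4q.
Supply slope = (152.5 − 125)/(11 − 6) = 5.5, so p = 92 + 5.5q.
Competitive equilibrium: 181.3 − 4q = 92 + 5.5q → q* = 9.4, p* = 143.7.
The subsidy lowers effective supply by 48.2: p = 43.8 + 5.5q.
New quantity: 181.3 − 4q = 43.8 + 5.5q → q' = 14.4737.
Overproduction Δq = 14.4737 − 9.4 = 5.0737; wedge = subsidy = 48.2.
Welfare loss = ½ × 5.0737 × 48.2 = 122.28.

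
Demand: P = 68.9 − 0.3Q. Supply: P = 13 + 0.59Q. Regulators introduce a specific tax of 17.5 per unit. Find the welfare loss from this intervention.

172.05

Competitive equilibrium: 68.9 − 0.3Q = 13 + 0.59Q → Q* = 62.809, P* = 50.0573.
With the tax, the buyer price exceeds the seller price by 17.5: (68.9 − 0.3Q) − (13 + 0.59Q) = 17.5 → Q' = 43.1461.
ΔQ = 62.809 − 43.1461 = 19.6629; the wedge equals the tax, 17.5.
DWL = ½ × 19.6629 × 17.5 = 172.05.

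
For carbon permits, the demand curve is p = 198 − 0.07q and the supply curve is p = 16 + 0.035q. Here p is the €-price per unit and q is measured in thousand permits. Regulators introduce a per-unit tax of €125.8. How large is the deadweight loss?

€75360.19 thousand

Competitive equilibrium: 198 − 0.07q = 16 + 0.035q → q* = 1733.3333, p* = 76.6667.
With the tax, the buyer price exceeds the seller price by 125.8: (198 − 0.07q) − (16 + 0.035q) = 125.8 → q' = 535.2381.
Δq = 1733.3333 − 535.2381 = 1198.0952; the wedge equals the tax, 125.8.
DWL = ½ × 1198.0952 × 125.8 = €75360.19 thousand.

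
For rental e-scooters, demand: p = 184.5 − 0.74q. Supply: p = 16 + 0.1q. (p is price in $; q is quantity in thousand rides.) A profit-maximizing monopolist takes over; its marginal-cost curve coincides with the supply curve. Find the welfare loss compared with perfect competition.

Competitive equilibrium: 184.5 − 0.74q = 16 + 0.1q → q* = 200.59524, p* = 36.05952.
Marginal revenue: MR = 184.5 − 1.48q. Set MR = MC: 184.5 − 1.48q = 16 + 0.1q → q_m = 106.64557.
Price p_m = 184.5 − 0.74·106.64557 = 105.58228; MC(q_m) = 16 + 0.1·106.64557 = 26.66456.
Competitive q* = 200.59524, so Δq = 93.94967; wedge = 105.58228 − 26.66456 = 78.91772.
The triangle = ½ × 93.94967 × 78.91772 = $3707.15 thousand.

$3707.15 thousand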